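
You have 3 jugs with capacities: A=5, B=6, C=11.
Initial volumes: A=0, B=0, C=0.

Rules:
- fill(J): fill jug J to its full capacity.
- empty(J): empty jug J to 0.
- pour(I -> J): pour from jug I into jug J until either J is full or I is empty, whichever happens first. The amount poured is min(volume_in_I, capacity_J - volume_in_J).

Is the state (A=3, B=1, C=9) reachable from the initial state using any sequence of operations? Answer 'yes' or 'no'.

BFS explored all 304 reachable states.
Reachable set includes: (0,0,0), (0,0,1), (0,0,2), (0,0,3), (0,0,4), (0,0,5), (0,0,6), (0,0,7), (0,0,8), (0,0,9), (0,0,10), (0,0,11) ...
Target (A=3, B=1, C=9) not in reachable set → no.

Answer: no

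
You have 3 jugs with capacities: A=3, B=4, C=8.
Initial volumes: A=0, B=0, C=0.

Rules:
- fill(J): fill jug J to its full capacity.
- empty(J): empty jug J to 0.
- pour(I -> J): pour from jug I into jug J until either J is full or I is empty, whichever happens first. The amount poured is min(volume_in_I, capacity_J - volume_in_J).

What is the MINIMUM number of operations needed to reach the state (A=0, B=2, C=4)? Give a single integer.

BFS from (A=0, B=0, C=0). One shortest path:
  1. fill(A) -> (A=3 B=0 C=0)
  2. pour(A -> B) -> (A=0 B=3 C=0)
  3. fill(A) -> (A=3 B=3 C=0)
  4. pour(A -> B) -> (A=2 B=4 C=0)
  5. pour(B -> C) -> (A=2 B=0 C=4)
  6. pour(A -> B) -> (A=0 B=2 C=4)
Reached target in 6 moves.

Answer: 6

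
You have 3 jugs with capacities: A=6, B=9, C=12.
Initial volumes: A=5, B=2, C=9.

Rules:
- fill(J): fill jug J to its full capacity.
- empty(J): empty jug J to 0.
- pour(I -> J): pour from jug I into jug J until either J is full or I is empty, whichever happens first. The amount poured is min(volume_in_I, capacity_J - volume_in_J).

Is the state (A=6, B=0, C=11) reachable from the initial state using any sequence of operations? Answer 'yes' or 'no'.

Answer: yes

Derivation:
BFS from (A=5, B=2, C=9):
  1. fill(A) -> (A=6 B=2 C=9)
  2. pour(B -> C) -> (A=6 B=0 C=11)
Target reached → yes.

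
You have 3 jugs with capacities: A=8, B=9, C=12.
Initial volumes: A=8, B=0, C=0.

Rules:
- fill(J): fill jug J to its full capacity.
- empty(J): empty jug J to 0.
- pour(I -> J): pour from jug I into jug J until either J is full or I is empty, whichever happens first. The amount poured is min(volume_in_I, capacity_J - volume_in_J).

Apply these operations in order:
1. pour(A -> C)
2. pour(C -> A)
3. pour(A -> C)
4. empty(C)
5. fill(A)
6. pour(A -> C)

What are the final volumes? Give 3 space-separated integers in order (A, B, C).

Answer: 0 0 8

Derivation:
Step 1: pour(A -> C) -> (A=0 B=0 C=8)
Step 2: pour(C -> A) -> (A=8 B=0 C=0)
Step 3: pour(A -> C) -> (A=0 B=0 C=8)
Step 4: empty(C) -> (A=0 B=0 C=0)
Step 5: fill(A) -> (A=8 B=0 C=0)
Step 6: pour(A -> C) -> (A=0 B=0 C=8)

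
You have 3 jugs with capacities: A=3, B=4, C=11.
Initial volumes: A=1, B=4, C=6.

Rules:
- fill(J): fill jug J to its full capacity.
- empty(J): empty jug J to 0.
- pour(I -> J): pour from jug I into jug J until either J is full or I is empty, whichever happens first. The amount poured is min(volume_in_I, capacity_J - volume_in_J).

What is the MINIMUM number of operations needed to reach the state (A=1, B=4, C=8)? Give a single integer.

Answer: 5

Derivation:
BFS from (A=1, B=4, C=6). One shortest path:
  1. fill(A) -> (A=3 B=4 C=6)
  2. pour(A -> C) -> (A=0 B=4 C=9)
  3. pour(B -> A) -> (A=3 B=1 C=9)
  4. pour(A -> C) -> (A=1 B=1 C=11)
  5. pour(C -> B) -> (A=1 B=4 C=8)
Reached target in 5 moves.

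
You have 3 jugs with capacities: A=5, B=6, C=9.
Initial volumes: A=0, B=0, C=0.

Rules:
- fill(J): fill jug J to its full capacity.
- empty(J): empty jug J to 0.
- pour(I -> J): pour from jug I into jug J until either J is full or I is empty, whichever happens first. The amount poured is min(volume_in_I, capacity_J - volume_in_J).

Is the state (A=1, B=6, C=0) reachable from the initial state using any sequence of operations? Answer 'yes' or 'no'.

BFS from (A=0, B=0, C=0):
  1. fill(B) -> (A=0 B=6 C=0)
  2. pour(B -> A) -> (A=5 B=1 C=0)
  3. empty(A) -> (A=0 B=1 C=0)
  4. pour(B -> A) -> (A=1 B=0 C=0)
  5. fill(B) -> (A=1 B=6 C=0)
Target reached → yes.

Answer: yes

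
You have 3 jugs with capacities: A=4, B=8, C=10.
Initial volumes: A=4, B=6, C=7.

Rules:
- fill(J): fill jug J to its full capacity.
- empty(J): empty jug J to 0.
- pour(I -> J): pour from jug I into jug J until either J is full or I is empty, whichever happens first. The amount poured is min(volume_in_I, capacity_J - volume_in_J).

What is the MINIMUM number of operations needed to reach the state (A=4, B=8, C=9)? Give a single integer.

Answer: 3

Derivation:
BFS from (A=4, B=6, C=7). One shortest path:
  1. pour(A -> B) -> (A=2 B=8 C=7)
  2. pour(A -> C) -> (A=0 B=8 C=9)
  3. fill(A) -> (A=4 B=8 C=9)
Reached target in 3 moves.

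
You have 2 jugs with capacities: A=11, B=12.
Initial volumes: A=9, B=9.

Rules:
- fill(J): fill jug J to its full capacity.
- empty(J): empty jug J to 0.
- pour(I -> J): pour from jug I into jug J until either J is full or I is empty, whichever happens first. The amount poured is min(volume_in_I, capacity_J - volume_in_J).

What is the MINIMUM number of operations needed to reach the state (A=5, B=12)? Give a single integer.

BFS from (A=9, B=9). One shortest path:
  1. pour(A -> B) -> (A=6 B=12)
  2. empty(B) -> (A=6 B=0)
  3. pour(A -> B) -> (A=0 B=6)
  4. fill(A) -> (A=11 B=6)
  5. pour(A -> B) -> (A=5 B=12)
Reached target in 5 moves.

Answer: 5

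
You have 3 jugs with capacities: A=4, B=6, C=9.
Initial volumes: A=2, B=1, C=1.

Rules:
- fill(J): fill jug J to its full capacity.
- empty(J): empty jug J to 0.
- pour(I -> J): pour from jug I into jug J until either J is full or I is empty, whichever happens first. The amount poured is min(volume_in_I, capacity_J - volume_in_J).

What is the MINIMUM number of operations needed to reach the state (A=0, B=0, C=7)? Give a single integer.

BFS from (A=2, B=1, C=1). One shortest path:
  1. empty(A) -> (A=0 B=1 C=1)
  2. fill(B) -> (A=0 B=6 C=1)
  3. pour(B -> C) -> (A=0 B=0 C=7)
Reached target in 3 moves.

Answer: 3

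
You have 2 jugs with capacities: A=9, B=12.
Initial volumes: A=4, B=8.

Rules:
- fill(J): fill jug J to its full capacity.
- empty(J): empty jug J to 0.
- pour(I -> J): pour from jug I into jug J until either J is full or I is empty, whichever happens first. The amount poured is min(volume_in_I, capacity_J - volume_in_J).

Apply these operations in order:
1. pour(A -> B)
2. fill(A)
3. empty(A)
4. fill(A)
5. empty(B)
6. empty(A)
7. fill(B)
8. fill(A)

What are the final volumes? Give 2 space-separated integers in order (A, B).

Answer: 9 12

Derivation:
Step 1: pour(A -> B) -> (A=0 B=12)
Step 2: fill(A) -> (A=9 B=12)
Step 3: empty(A) -> (A=0 B=12)
Step 4: fill(A) -> (A=9 B=12)
Step 5: empty(B) -> (A=9 B=0)
Step 6: empty(A) -> (A=0 B=0)
Step 7: fill(B) -> (A=0 B=12)
Step 8: fill(A) -> (A=9 B=12)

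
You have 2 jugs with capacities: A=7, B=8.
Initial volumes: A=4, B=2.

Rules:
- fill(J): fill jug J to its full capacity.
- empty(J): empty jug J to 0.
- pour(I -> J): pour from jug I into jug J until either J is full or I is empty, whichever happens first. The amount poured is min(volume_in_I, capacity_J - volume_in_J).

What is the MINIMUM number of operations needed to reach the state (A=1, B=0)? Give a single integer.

Answer: 3

Derivation:
BFS from (A=4, B=2). One shortest path:
  1. fill(A) -> (A=7 B=2)
  2. pour(A -> B) -> (A=1 B=8)
  3. empty(B) -> (A=1 B=0)
Reached target in 3 moves.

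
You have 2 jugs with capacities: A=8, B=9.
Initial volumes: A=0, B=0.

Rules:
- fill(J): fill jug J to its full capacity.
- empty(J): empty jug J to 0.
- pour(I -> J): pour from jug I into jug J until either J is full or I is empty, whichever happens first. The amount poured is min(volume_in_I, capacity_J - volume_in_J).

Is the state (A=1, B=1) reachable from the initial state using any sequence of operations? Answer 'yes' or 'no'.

BFS explored all 34 reachable states.
Reachable set includes: (0,0), (0,1), (0,2), (0,3), (0,4), (0,5), (0,6), (0,7), (0,8), (0,9), (1,0), (1,9) ...
Target (A=1, B=1) not in reachable set → no.

Answer: no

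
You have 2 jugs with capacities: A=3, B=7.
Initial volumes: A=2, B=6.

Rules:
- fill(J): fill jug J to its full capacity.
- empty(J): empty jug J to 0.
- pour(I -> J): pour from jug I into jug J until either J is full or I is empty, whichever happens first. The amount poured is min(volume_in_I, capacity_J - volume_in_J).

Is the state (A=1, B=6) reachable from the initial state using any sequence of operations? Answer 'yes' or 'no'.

BFS explored all 21 reachable states.
Reachable set includes: (0,0), (0,1), (0,2), (0,3), (0,4), (0,5), (0,6), (0,7), (1,0), (1,7), (2,0), (2,6) ...
Target (A=1, B=6) not in reachable set → no.

Answer: no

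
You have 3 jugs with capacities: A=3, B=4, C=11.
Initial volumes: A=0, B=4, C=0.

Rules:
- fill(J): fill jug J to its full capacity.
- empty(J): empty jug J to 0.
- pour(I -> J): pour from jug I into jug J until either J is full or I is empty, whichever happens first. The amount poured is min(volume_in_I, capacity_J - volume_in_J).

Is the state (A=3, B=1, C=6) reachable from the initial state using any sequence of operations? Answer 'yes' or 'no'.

Answer: yes

Derivation:
BFS from (A=0, B=4, C=0):
  1. fill(A) -> (A=3 B=4 C=0)
  2. pour(A -> C) -> (A=0 B=4 C=3)
  3. fill(A) -> (A=3 B=4 C=3)
  4. pour(A -> C) -> (A=0 B=4 C=6)
  5. pour(B -> A) -> (A=3 B=1 C=6)
Target reached → yes.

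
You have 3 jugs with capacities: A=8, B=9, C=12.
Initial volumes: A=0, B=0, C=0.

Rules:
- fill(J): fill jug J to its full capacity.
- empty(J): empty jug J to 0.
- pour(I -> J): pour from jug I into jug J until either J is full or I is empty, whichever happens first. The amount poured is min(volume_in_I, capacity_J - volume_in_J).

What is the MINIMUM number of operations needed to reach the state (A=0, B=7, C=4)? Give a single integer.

BFS from (A=0, B=0, C=0). One shortest path:
  1. fill(A) -> (A=8 B=0 C=0)
  2. fill(C) -> (A=8 B=0 C=12)
  3. pour(A -> B) -> (A=0 B=8 C=12)
  4. pour(C -> A) -> (A=8 B=8 C=4)
  5. pour(A -> B) -> (A=7 B=9 C=4)
  6. empty(B) -> (A=7 B=0 C=4)
  7. pour(A -> B) -> (A=0 B=7 C=4)
Reached target in 7 moves.

Answer: 7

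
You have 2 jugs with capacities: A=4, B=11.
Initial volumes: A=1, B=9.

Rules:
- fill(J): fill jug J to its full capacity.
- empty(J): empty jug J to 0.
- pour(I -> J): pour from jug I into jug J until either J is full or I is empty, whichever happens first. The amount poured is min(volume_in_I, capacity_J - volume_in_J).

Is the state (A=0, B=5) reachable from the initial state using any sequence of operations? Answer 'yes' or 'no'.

BFS from (A=1, B=9):
  1. empty(A) -> (A=0 B=9)
  2. pour(B -> A) -> (A=4 B=5)
  3. empty(A) -> (A=0 B=5)
Target reached → yes.

Answer: yes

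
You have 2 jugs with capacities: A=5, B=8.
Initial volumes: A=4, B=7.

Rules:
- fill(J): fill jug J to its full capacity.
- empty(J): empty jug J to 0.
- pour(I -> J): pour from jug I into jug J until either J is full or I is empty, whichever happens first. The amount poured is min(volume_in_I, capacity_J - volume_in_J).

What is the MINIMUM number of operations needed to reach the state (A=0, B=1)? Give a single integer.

BFS from (A=4, B=7). One shortest path:
  1. pour(B -> A) -> (A=5 B=6)
  2. empty(A) -> (A=0 B=6)
  3. pour(B -> A) -> (A=5 B=1)
  4. empty(A) -> (A=0 B=1)
Reached target in 4 moves.

Answer: 4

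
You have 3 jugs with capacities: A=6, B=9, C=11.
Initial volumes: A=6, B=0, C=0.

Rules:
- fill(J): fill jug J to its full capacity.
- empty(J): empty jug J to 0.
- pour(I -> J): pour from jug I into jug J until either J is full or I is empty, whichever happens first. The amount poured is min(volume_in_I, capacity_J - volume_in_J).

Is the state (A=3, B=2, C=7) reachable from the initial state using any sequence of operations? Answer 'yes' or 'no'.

BFS explored all 440 reachable states.
Reachable set includes: (0,0,0), (0,0,1), (0,0,2), (0,0,3), (0,0,4), (0,0,5), (0,0,6), (0,0,7), (0,0,8), (0,0,9), (0,0,10), (0,0,11) ...
Target (A=3, B=2, C=7) not in reachable set → no.

Answer: no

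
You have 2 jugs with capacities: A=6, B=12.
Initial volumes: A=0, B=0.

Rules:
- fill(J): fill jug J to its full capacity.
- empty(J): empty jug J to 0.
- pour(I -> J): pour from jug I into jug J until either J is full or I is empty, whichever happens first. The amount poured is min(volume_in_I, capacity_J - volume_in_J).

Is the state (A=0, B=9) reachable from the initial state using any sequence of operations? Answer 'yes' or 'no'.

Answer: no

Derivation:
BFS explored all 6 reachable states.
Reachable set includes: (0,0), (0,6), (0,12), (6,0), (6,6), (6,12)
Target (A=0, B=9) not in reachable set → no.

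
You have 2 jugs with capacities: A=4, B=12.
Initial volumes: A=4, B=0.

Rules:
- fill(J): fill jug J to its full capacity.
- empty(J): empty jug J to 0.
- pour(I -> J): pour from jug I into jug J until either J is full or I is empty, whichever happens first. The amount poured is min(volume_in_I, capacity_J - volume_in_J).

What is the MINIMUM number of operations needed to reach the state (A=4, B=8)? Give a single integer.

Answer: 3

Derivation:
BFS from (A=4, B=0). One shortest path:
  1. empty(A) -> (A=0 B=0)
  2. fill(B) -> (A=0 B=12)
  3. pour(B -> A) -> (A=4 B=8)
Reached target in 3 moves.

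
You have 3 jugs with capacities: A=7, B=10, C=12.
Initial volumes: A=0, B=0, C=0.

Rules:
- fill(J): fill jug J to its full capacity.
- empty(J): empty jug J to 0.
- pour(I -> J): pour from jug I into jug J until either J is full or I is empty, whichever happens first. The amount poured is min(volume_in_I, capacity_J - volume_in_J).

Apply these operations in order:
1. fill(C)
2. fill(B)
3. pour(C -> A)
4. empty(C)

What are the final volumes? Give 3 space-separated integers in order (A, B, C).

Answer: 7 10 0

Derivation:
Step 1: fill(C) -> (A=0 B=0 C=12)
Step 2: fill(B) -> (A=0 B=10 C=12)
Step 3: pour(C -> A) -> (A=7 B=10 C=5)
Step 4: empty(C) -> (A=7 B=10 C=0)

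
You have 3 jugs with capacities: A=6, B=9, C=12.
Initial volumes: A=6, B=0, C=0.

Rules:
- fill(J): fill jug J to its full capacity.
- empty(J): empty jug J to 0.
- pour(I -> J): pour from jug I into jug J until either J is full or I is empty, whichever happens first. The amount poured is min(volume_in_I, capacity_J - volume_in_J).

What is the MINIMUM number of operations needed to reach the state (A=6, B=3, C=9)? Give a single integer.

Answer: 4

Derivation:
BFS from (A=6, B=0, C=0). One shortest path:
  1. fill(C) -> (A=6 B=0 C=12)
  2. pour(A -> B) -> (A=0 B=6 C=12)
  3. pour(C -> B) -> (A=0 B=9 C=9)
  4. pour(B -> A) -> (A=6 B=3 C=9)
Reached target in 4 moves.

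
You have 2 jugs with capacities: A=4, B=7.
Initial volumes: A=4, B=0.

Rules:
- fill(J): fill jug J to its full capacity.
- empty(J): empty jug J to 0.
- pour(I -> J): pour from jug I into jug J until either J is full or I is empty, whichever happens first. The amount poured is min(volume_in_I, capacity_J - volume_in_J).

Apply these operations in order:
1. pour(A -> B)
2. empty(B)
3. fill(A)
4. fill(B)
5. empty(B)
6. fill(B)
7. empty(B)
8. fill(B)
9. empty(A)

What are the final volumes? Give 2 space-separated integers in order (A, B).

Step 1: pour(A -> B) -> (A=0 B=4)
Step 2: empty(B) -> (A=0 B=0)
Step 3: fill(A) -> (A=4 B=0)
Step 4: fill(B) -> (A=4 B=7)
Step 5: empty(B) -> (A=4 B=0)
Step 6: fill(B) -> (A=4 B=7)
Step 7: empty(B) -> (A=4 B=0)
Step 8: fill(B) -> (A=4 B=7)
Step 9: empty(A) -> (A=0 B=7)

Answer: 0 7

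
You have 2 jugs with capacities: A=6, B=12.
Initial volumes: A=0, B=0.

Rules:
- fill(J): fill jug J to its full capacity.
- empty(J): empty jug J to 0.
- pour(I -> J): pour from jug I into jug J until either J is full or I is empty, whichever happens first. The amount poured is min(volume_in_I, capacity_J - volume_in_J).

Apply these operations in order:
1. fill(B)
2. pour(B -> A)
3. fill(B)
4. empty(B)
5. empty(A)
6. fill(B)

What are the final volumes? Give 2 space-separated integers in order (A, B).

Answer: 0 12

Derivation:
Step 1: fill(B) -> (A=0 B=12)
Step 2: pour(B -> A) -> (A=6 B=6)
Step 3: fill(B) -> (A=6 B=12)
Step 4: empty(B) -> (A=6 B=0)
Step 5: empty(A) -> (A=0 B=0)
Step 6: fill(B) -> (A=0 B=12)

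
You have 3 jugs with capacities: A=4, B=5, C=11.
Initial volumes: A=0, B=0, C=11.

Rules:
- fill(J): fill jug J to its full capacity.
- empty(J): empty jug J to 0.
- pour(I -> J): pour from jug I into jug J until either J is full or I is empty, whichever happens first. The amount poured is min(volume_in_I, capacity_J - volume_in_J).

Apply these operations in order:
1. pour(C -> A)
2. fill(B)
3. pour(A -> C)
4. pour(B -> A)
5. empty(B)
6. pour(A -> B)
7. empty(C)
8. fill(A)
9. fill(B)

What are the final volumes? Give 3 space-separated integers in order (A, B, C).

Answer: 4 5 0

Derivation:
Step 1: pour(C -> A) -> (A=4 B=0 C=7)
Step 2: fill(B) -> (A=4 B=5 C=7)
Step 3: pour(A -> C) -> (A=0 B=5 C=11)
Step 4: pour(B -> A) -> (A=4 B=1 C=11)
Step 5: empty(B) -> (A=4 B=0 C=11)
Step 6: pour(A -> B) -> (A=0 B=4 C=11)
Step 7: empty(C) -> (A=0 B=4 C=0)
Step 8: fill(A) -> (A=4 B=4 C=0)
Step 9: fill(B) -> (A=4 B=5 C=0)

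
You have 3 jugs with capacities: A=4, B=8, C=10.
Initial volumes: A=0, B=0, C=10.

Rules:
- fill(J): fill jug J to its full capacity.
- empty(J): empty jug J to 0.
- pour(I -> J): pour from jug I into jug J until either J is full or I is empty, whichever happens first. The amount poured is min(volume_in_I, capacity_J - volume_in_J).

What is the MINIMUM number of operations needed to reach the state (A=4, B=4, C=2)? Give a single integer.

BFS from (A=0, B=0, C=10). One shortest path:
  1. pour(C -> B) -> (A=0 B=8 C=2)
  2. pour(B -> A) -> (A=4 B=4 C=2)
Reached target in 2 moves.

Answer: 2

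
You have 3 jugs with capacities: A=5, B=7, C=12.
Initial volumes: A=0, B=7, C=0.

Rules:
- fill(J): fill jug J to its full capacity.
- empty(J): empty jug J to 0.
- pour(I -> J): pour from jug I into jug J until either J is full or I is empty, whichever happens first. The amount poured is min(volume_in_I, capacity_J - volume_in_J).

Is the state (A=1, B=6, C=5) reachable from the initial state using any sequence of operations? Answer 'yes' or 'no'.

Answer: no

Derivation:
BFS explored all 360 reachable states.
Reachable set includes: (0,0,0), (0,0,1), (0,0,2), (0,0,3), (0,0,4), (0,0,5), (0,0,6), (0,0,7), (0,0,8), (0,0,9), (0,0,10), (0,0,11) ...
Target (A=1, B=6, C=5) not in reachable set → no.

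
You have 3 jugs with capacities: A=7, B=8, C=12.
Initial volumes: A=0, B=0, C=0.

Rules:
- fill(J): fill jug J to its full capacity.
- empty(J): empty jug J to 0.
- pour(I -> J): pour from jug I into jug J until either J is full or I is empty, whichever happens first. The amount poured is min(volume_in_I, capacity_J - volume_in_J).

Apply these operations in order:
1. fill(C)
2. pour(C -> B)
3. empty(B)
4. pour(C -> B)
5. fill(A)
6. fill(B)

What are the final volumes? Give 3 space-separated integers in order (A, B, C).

Answer: 7 8 0

Derivation:
Step 1: fill(C) -> (A=0 B=0 C=12)
Step 2: pour(C -> B) -> (A=0 B=8 C=4)
Step 3: empty(B) -> (A=0 B=0 C=4)
Step 4: pour(C -> B) -> (A=0 B=4 C=0)
Step 5: fill(A) -> (A=7 B=4 C=0)
Step 6: fill(B) -> (A=7 B=8 C=0)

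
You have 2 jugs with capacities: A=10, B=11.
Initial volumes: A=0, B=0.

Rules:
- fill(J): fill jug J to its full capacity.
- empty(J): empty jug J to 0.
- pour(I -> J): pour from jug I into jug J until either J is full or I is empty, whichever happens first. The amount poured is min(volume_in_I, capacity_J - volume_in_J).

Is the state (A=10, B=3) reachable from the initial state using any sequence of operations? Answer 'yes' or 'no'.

Answer: yes

Derivation:
BFS from (A=0, B=0):
  1. fill(B) -> (A=0 B=11)
  2. pour(B -> A) -> (A=10 B=1)
  3. empty(A) -> (A=0 B=1)
  4. pour(B -> A) -> (A=1 B=0)
  5. fill(B) -> (A=1 B=11)
  6. pour(B -> A) -> (A=10 B=2)
  7. empty(A) -> (A=0 B=2)
  8. pour(B -> A) -> (A=2 B=0)
  9. fill(B) -> (A=2 B=11)
  10. pour(B -> A) -> (A=10 B=3)
Target reached → yes.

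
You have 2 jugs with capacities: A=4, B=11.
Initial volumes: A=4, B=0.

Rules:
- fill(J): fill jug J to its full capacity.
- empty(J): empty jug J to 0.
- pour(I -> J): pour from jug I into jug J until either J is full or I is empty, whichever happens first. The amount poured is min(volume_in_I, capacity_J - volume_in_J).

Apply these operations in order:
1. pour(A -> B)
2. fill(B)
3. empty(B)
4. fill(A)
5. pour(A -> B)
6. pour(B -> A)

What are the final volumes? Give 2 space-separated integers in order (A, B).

Step 1: pour(A -> B) -> (A=0 B=4)
Step 2: fill(B) -> (A=0 B=11)
Step 3: empty(B) -> (A=0 B=0)
Step 4: fill(A) -> (A=4 B=0)
Step 5: pour(A -> B) -> (A=0 B=4)
Step 6: pour(B -> A) -> (A=4 B=0)

Answer: 4 0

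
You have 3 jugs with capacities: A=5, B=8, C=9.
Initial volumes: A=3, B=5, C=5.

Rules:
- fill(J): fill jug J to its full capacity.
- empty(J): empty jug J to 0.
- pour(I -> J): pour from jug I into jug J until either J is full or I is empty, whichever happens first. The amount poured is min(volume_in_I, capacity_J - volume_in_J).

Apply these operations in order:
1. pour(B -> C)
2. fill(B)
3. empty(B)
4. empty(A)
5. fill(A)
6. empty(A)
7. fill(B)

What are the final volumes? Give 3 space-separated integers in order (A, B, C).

Answer: 0 8 9

Derivation:
Step 1: pour(B -> C) -> (A=3 B=1 C=9)
Step 2: fill(B) -> (A=3 B=8 C=9)
Step 3: empty(B) -> (A=3 B=0 C=9)
Step 4: empty(A) -> (A=0 B=0 C=9)
Step 5: fill(A) -> (A=5 B=0 C=9)
Step 6: empty(A) -> (A=0 B=0 C=9)
Step 7: fill(B) -> (A=0 B=8 C=9)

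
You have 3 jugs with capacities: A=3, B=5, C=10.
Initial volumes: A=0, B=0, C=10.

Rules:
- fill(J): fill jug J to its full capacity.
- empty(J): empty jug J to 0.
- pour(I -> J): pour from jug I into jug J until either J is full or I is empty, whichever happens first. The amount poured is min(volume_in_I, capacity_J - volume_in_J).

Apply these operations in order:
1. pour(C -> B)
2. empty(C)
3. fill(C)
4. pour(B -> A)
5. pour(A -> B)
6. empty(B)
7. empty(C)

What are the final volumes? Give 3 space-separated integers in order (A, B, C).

Answer: 0 0 0

Derivation:
Step 1: pour(C -> B) -> (A=0 B=5 C=5)
Step 2: empty(C) -> (A=0 B=5 C=0)
Step 3: fill(C) -> (A=0 B=5 C=10)
Step 4: pour(B -> A) -> (A=3 B=2 C=10)
Step 5: pour(A -> B) -> (A=0 B=5 C=10)
Step 6: empty(B) -> (A=0 B=0 C=10)
Step 7: empty(C) -> (A=0 B=0 C=0)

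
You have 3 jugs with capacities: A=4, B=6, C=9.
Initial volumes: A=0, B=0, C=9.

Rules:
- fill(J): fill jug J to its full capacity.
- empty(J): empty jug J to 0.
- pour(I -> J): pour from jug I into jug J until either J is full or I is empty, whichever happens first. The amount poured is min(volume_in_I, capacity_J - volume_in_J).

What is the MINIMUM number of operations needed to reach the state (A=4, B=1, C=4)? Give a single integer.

BFS from (A=0, B=0, C=9). One shortest path:
  1. pour(C -> A) -> (A=4 B=0 C=5)
  2. pour(C -> B) -> (A=4 B=5 C=0)
  3. pour(A -> C) -> (A=0 B=5 C=4)
  4. pour(B -> A) -> (A=4 B=1 C=4)
Reached target in 4 moves.

Answer: 4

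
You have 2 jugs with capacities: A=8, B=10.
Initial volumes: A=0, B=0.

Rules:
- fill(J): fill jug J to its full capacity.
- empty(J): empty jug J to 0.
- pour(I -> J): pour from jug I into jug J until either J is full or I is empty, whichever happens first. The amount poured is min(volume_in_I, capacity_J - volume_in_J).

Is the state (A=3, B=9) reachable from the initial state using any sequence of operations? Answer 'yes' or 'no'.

BFS explored all 18 reachable states.
Reachable set includes: (0,0), (0,2), (0,4), (0,6), (0,8), (0,10), (2,0), (2,10), (4,0), (4,10), (6,0), (6,10) ...
Target (A=3, B=9) not in reachable set → no.

Answer: no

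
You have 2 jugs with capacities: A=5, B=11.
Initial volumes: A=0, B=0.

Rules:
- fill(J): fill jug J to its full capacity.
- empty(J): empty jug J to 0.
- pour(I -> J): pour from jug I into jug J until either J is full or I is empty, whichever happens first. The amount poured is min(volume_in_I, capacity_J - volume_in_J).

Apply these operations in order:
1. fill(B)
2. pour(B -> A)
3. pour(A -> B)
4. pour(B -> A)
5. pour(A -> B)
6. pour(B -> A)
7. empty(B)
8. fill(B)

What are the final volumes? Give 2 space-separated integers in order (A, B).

Answer: 5 11

Derivation:
Step 1: fill(B) -> (A=0 B=11)
Step 2: pour(B -> A) -> (A=5 B=6)
Step 3: pour(A -> B) -> (A=0 B=11)
Step 4: pour(B -> A) -> (A=5 B=6)
Step 5: pour(A -> B) -> (A=0 B=11)
Step 6: pour(B -> A) -> (A=5 B=6)
Step 7: empty(B) -> (A=5 B=0)
Step 8: fill(B) -> (A=5 B=11)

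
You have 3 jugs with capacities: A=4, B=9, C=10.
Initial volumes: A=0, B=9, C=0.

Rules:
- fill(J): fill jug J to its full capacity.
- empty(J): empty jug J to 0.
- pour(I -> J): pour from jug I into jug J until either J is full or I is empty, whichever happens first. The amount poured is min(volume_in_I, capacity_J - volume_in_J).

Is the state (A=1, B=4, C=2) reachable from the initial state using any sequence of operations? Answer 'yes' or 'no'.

BFS explored all 334 reachable states.
Reachable set includes: (0,0,0), (0,0,1), (0,0,2), (0,0,3), (0,0,4), (0,0,5), (0,0,6), (0,0,7), (0,0,8), (0,0,9), (0,0,10), (0,1,0) ...
Target (A=1, B=4, C=2) not in reachable set → no.

Answer: no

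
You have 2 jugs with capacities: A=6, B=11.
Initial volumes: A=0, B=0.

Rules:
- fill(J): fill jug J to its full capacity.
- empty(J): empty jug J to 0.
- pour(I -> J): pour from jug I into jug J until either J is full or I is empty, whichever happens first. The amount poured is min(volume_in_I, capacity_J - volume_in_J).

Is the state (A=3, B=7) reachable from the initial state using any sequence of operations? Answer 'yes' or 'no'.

Answer: no

Derivation:
BFS explored all 34 reachable states.
Reachable set includes: (0,0), (0,1), (0,2), (0,3), (0,4), (0,5), (0,6), (0,7), (0,8), (0,9), (0,10), (0,11) ...
Target (A=3, B=7) not in reachable set → no.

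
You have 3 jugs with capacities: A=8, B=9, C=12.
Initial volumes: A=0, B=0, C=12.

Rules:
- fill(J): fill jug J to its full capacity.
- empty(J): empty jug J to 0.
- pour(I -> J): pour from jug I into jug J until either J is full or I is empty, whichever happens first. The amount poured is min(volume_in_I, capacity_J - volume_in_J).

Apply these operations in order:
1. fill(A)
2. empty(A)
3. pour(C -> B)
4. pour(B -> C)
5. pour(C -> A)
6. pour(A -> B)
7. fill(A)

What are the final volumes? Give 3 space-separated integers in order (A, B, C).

Step 1: fill(A) -> (A=8 B=0 C=12)
Step 2: empty(A) -> (A=0 B=0 C=12)
Step 3: pour(C -> B) -> (A=0 B=9 C=3)
Step 4: pour(B -> C) -> (A=0 B=0 C=12)
Step 5: pour(C -> A) -> (A=8 B=0 C=4)
Step 6: pour(A -> B) -> (A=0 B=8 C=4)
Step 7: fill(A) -> (A=8 B=8 C=4)

Answer: 8 8 4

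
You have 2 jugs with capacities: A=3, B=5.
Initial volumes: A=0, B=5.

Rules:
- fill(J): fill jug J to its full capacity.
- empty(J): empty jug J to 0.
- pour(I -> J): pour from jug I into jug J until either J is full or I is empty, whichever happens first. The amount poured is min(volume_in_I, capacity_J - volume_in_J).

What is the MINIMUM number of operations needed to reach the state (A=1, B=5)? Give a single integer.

BFS from (A=0, B=5). One shortest path:
  1. fill(A) -> (A=3 B=5)
  2. empty(B) -> (A=3 B=0)
  3. pour(A -> B) -> (A=0 B=3)
  4. fill(A) -> (A=3 B=3)
  5. pour(A -> B) -> (A=1 B=5)
Reached target in 5 moves.

Answer: 5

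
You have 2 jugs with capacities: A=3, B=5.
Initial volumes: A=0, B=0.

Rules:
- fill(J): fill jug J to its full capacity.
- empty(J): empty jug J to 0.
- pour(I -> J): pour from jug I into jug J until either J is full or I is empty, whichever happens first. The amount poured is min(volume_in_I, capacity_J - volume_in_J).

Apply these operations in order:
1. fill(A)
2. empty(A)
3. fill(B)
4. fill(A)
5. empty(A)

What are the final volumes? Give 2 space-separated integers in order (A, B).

Step 1: fill(A) -> (A=3 B=0)
Step 2: empty(A) -> (A=0 B=0)
Step 3: fill(B) -> (A=0 B=5)
Step 4: fill(A) -> (A=3 B=5)
Step 5: empty(A) -> (A=0 B=5)

Answer: 0 5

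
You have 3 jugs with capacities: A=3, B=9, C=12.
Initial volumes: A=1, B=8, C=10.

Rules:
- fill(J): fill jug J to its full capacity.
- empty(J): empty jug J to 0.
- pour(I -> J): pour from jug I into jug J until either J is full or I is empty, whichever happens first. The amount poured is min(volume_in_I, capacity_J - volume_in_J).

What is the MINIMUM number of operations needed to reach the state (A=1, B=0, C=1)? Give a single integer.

Answer: 3

Derivation:
BFS from (A=1, B=8, C=10). One shortest path:
  1. empty(B) -> (A=1 B=0 C=10)
  2. pour(C -> B) -> (A=1 B=9 C=1)
  3. empty(B) -> (A=1 B=0 C=1)
Reached target in 3 moves.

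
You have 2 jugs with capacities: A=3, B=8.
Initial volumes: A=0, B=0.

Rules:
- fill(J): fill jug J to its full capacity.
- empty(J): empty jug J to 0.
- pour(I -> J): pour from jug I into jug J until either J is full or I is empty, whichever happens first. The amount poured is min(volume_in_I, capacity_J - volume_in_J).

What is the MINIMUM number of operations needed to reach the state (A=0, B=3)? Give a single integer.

BFS from (A=0, B=0). One shortest path:
  1. fill(A) -> (A=3 B=0)
  2. pour(A -> B) -> (A=0 B=3)
Reached target in 2 moves.

Answer: 2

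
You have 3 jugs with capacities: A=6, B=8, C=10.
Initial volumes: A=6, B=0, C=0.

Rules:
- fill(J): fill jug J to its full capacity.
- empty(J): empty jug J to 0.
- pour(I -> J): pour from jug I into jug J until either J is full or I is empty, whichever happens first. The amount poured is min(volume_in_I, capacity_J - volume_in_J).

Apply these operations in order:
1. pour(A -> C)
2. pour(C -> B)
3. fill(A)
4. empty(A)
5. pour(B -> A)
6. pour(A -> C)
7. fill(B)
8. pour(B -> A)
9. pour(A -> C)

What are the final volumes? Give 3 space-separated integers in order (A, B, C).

Step 1: pour(A -> C) -> (A=0 B=0 C=6)
Step 2: pour(C -> B) -> (A=0 B=6 C=0)
Step 3: fill(A) -> (A=6 B=6 C=0)
Step 4: empty(A) -> (A=0 B=6 C=0)
Step 5: pour(B -> A) -> (A=6 B=0 C=0)
Step 6: pour(A -> C) -> (A=0 B=0 C=6)
Step 7: fill(B) -> (A=0 B=8 C=6)
Step 8: pour(B -> A) -> (A=6 B=2 C=6)
Step 9: pour(A -> C) -> (A=2 B=2 C=10)

Answer: 2 2 10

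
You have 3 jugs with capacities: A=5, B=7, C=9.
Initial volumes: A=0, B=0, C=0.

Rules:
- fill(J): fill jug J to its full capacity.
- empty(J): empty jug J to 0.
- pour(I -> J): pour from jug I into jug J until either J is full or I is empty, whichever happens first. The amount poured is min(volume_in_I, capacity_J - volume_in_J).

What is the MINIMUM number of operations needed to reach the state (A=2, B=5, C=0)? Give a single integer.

BFS from (A=0, B=0, C=0). One shortest path:
  1. fill(B) -> (A=0 B=7 C=0)
  2. pour(B -> A) -> (A=5 B=2 C=0)
  3. pour(A -> C) -> (A=0 B=2 C=5)
  4. pour(B -> A) -> (A=2 B=0 C=5)
  5. pour(C -> B) -> (A=2 B=5 C=0)
Reached target in 5 moves.

Answer: 5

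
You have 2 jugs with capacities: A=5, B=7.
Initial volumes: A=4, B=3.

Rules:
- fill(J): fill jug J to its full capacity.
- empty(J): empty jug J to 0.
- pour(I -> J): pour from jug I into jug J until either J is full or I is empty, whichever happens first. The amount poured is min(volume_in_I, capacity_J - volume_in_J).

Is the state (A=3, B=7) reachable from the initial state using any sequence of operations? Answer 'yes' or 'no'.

BFS from (A=4, B=3):
  1. empty(A) -> (A=0 B=3)
  2. pour(B -> A) -> (A=3 B=0)
  3. fill(B) -> (A=3 B=7)
Target reached → yes.

Answer: yes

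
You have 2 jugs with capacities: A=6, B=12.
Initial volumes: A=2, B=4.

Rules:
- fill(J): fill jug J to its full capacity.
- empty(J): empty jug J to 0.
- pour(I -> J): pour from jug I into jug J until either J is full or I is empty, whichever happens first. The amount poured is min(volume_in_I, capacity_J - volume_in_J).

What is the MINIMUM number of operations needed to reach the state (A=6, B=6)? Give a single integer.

Answer: 2

Derivation:
BFS from (A=2, B=4). One shortest path:
  1. pour(A -> B) -> (A=0 B=6)
  2. fill(A) -> (A=6 B=6)
Reached target in 2 moves.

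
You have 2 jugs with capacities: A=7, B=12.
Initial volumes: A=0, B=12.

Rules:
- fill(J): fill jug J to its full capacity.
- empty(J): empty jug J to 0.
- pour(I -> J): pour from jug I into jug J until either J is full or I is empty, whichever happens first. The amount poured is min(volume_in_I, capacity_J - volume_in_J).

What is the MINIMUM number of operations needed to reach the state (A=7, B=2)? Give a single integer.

BFS from (A=0, B=12). One shortest path:
  1. fill(A) -> (A=7 B=12)
  2. empty(B) -> (A=7 B=0)
  3. pour(A -> B) -> (A=0 B=7)
  4. fill(A) -> (A=7 B=7)
  5. pour(A -> B) -> (A=2 B=12)
  6. empty(B) -> (A=2 B=0)
  7. pour(A -> B) -> (A=0 B=2)
  8. fill(A) -> (A=7 B=2)
Reached target in 8 moves.

Answer: 8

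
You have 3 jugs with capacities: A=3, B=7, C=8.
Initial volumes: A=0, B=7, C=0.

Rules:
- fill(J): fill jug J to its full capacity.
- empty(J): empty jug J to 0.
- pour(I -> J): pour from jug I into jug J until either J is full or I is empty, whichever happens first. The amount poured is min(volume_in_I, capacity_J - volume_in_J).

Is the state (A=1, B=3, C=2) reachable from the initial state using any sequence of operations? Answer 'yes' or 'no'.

BFS explored all 204 reachable states.
Reachable set includes: (0,0,0), (0,0,1), (0,0,2), (0,0,3), (0,0,4), (0,0,5), (0,0,6), (0,0,7), (0,0,8), (0,1,0), (0,1,1), (0,1,2) ...
Target (A=1, B=3, C=2) not in reachable set → no.

Answer: no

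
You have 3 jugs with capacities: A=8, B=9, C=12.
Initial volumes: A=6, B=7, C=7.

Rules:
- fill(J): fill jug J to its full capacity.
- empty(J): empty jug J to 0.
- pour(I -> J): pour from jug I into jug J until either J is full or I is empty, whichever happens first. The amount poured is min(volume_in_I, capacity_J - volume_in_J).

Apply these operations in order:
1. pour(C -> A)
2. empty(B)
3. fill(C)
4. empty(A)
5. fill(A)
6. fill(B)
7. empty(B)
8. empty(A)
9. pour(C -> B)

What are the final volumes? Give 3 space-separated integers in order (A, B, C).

Step 1: pour(C -> A) -> (A=8 B=7 C=5)
Step 2: empty(B) -> (A=8 B=0 C=5)
Step 3: fill(C) -> (A=8 B=0 C=12)
Step 4: empty(A) -> (A=0 B=0 C=12)
Step 5: fill(A) -> (A=8 B=0 C=12)
Step 6: fill(B) -> (A=8 B=9 C=12)
Step 7: empty(B) -> (A=8 B=0 C=12)
Step 8: empty(A) -> (A=0 B=0 C=12)
Step 9: pour(C -> B) -> (A=0 B=9 C=3)

Answer: 0 9 3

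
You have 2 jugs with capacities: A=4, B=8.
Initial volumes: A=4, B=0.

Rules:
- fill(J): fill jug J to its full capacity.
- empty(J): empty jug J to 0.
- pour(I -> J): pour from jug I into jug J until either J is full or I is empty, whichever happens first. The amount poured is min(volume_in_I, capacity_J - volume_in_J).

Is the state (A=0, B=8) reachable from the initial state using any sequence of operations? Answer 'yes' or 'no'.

BFS from (A=4, B=0):
  1. empty(A) -> (A=0 B=0)
  2. fill(B) -> (A=0 B=8)
Target reached → yes.

Answer: yes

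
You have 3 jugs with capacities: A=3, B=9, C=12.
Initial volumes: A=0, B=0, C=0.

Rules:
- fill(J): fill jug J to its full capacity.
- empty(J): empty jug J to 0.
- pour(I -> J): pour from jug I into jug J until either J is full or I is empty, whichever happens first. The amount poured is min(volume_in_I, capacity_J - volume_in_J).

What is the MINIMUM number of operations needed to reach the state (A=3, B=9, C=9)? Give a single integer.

BFS from (A=0, B=0, C=0). One shortest path:
  1. fill(B) -> (A=0 B=9 C=0)
  2. fill(C) -> (A=0 B=9 C=12)
  3. pour(C -> A) -> (A=3 B=9 C=9)
Reached target in 3 moves.

Answer: 3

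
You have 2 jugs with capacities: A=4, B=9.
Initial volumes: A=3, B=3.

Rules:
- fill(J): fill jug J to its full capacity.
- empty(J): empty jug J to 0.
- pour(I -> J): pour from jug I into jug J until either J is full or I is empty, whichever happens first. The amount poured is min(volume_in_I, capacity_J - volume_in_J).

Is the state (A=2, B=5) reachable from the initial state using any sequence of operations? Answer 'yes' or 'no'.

BFS explored all 27 reachable states.
Reachable set includes: (0,0), (0,1), (0,2), (0,3), (0,4), (0,5), (0,6), (0,7), (0,8), (0,9), (1,0), (1,9) ...
Target (A=2, B=5) not in reachable set → no.

Answer: no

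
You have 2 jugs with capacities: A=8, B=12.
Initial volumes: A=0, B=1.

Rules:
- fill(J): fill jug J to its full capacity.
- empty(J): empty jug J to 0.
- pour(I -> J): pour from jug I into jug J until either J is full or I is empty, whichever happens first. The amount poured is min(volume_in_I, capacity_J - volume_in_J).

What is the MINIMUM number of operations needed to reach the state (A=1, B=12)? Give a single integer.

Answer: 2

Derivation:
BFS from (A=0, B=1). One shortest path:
  1. pour(B -> A) -> (A=1 B=0)
  2. fill(B) -> (A=1 B=12)
Reached target in 2 moves.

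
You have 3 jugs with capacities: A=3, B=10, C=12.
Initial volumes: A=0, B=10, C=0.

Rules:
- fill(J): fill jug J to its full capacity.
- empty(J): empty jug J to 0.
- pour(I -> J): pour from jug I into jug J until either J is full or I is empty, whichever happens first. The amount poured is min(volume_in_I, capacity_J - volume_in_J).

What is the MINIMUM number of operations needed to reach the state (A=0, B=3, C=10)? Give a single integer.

BFS from (A=0, B=10, C=0). One shortest path:
  1. fill(A) -> (A=3 B=10 C=0)
  2. pour(B -> C) -> (A=3 B=0 C=10)
  3. pour(A -> B) -> (A=0 B=3 C=10)
Reached target in 3 moves.

Answer: 3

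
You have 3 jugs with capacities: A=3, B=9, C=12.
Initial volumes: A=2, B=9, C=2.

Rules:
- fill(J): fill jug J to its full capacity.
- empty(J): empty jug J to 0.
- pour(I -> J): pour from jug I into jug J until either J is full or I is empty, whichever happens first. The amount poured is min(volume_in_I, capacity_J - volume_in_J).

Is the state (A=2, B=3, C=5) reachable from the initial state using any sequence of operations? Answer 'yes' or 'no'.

Answer: no

Derivation:
BFS explored all 230 reachable states.
Reachable set includes: (0,0,0), (0,0,1), (0,0,2), (0,0,3), (0,0,4), (0,0,5), (0,0,6), (0,0,7), (0,0,8), (0,0,9), (0,0,10), (0,0,11) ...
Target (A=2, B=3, C=5) not in reachable set → no.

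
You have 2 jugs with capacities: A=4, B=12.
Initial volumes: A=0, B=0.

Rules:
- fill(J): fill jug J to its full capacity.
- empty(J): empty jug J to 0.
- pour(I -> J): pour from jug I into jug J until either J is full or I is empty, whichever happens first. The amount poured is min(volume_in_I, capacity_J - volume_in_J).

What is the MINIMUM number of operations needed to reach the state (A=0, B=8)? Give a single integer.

Answer: 3

Derivation:
BFS from (A=0, B=0). One shortest path:
  1. fill(B) -> (A=0 B=12)
  2. pour(B -> A) -> (A=4 B=8)
  3. empty(A) -> (A=0 B=8)
Reached target in 3 moves.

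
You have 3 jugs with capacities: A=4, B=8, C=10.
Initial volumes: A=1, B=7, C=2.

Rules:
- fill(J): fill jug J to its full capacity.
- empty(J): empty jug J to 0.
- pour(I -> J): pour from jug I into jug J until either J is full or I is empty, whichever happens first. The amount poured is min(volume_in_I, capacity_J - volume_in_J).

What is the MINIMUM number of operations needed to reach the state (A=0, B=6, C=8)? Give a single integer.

Answer: 5

Derivation:
BFS from (A=1, B=7, C=2). One shortest path:
  1. pour(B -> A) -> (A=4 B=4 C=2)
  2. pour(C -> B) -> (A=4 B=6 C=0)
  3. pour(A -> C) -> (A=0 B=6 C=4)
  4. fill(A) -> (A=4 B=6 C=4)
  5. pour(A -> C) -> (A=0 B=6 C=8)
Reached target in 5 moves.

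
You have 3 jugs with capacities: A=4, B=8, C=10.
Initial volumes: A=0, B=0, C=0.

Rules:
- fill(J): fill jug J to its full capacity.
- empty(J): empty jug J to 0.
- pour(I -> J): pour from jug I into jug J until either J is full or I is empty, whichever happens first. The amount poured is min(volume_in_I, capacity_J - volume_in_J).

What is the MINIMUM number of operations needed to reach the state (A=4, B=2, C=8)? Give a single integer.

Answer: 6

Derivation:
BFS from (A=0, B=0, C=0). One shortest path:
  1. fill(C) -> (A=0 B=0 C=10)
  2. pour(C -> B) -> (A=0 B=8 C=2)
  3. pour(C -> A) -> (A=2 B=8 C=0)
  4. pour(B -> C) -> (A=2 B=0 C=8)
  5. pour(A -> B) -> (A=0 B=2 C=8)
  6. fill(A) -> (A=4 B=2 C=8)
Reached target in 6 moves.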